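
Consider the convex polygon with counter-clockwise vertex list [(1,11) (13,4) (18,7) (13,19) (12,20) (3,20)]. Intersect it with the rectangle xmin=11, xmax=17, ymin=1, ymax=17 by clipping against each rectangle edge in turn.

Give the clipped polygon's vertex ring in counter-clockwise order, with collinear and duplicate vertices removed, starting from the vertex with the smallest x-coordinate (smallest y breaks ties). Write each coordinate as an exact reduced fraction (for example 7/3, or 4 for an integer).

Clipped polygon: [(11,31/6) (13,4) (17,32/5) (17,47/5) (83/6,17) (11,17)]

1. After x ≥ 11: [(11,31/6) (13,4) (18,7) (13,19) (12,20) (11,20)]
2. After x ≤ 17: [(11,31/6) (13,4) (17,32/5) (17,47/5) (13,19) (12,20) (11,20)]
3. After y ≥ 1: [(11,31/6) (13,4) (17,32/5) (17,47/5) (13,19) (12,20) (11,20)]
4. After y ≤ 17: [(11,17) (11,31/6) (13,4) (17,32/5) (17,47/5) (83/6,17)]
5. Canonical ring: [(11,31/6) (13,4) (17,32/5) (17,47/5) (83/6,17) (11,17)]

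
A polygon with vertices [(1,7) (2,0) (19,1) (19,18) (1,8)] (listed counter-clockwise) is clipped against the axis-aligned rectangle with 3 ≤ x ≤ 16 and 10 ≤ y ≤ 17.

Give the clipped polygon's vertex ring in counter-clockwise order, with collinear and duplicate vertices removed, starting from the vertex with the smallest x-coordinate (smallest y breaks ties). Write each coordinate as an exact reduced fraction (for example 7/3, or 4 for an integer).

Clipped polygon: [(23/5,10) (16,10) (16,49/3)]

1. After x ≥ 3: [(3,1/17) (19,1) (19,18) (3,82/9)]
2. After x ≤ 16: [(3,1/17) (16,14/17) (16,49/3) (3,82/9)]
3. After y ≥ 10: [(16,10) (16,49/3) (23/5,10)]
4. After y ≤ 17: [(16,10) (16,49/3) (23/5,10)]
5. Canonical ring: [(23/5,10) (16,10) (16,49/3)]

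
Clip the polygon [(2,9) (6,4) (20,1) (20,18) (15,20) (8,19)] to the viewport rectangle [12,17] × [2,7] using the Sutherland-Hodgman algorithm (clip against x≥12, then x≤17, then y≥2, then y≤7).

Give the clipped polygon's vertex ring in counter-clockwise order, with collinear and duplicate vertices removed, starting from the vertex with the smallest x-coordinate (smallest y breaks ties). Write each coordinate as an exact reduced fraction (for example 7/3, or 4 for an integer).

1. After x ≥ 12: [(12,19/7) (20,1) (20,18) (15,20) (12,137/7)]
2. After x ≤ 17: [(12,19/7) (17,23/14) (17,96/5) (15,20) (12,137/7)]
3. After y ≥ 2: [(12,19/7) (46/3,2) (17,2) (17,96/5) (15,20) (12,137/7)]
4. After y ≤ 7: [(12,7) (12,19/7) (46/3,2) (17,2) (17,7)]
5. Canonical ring: [(12,19/7) (46/3,2) (17,2) (17,7) (12,7)]

Clipped polygon: [(12,19/7) (46/3,2) (17,2) (17,7) (12,7)]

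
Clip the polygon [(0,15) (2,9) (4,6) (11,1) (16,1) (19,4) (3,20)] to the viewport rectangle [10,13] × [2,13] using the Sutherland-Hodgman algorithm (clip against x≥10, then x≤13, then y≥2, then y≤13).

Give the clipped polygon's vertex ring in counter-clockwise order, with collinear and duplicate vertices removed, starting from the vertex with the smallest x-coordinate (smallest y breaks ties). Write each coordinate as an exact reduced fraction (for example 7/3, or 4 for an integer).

1. After x ≥ 10: [(10,12/7) (11,1) (16,1) (19,4) (10,13)]
2. After x ≤ 13: [(10,12/7) (11,1) (13,1) (13,10) (10,13)]
3. After y ≥ 2: [(10,2) (13,2) (13,10) (10,13)]
4. After y ≤ 13: [(10,2) (13,2) (13,10) (10,13)]
5. Canonical ring: [(10,2) (13,2) (13,10) (10,13)]

Clipped polygon: [(10,2) (13,2) (13,10) (10,13)]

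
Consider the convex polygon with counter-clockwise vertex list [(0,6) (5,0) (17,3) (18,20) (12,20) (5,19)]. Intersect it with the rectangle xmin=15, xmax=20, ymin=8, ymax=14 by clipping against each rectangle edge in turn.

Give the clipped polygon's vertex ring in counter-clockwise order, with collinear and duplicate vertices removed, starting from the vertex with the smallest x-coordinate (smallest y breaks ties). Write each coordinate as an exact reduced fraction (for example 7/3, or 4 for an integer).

Clipped polygon: [(15,8) (294/17,8) (300/17,14) (15,14)]

1. After x ≥ 15: [(15,5/2) (17,3) (18,20) (15,20)]
2. After x ≤ 20: [(15,5/2) (17,3) (18,20) (15,20)]
3. After y ≥ 8: [(15,8) (294/17,8) (18,20) (15,20)]
4. After y ≤ 14: [(15,14) (15,8) (294/17,8) (300/17,14)]
5. Canonical ring: [(15,8) (294/17,8) (300/17,14) (15,14)]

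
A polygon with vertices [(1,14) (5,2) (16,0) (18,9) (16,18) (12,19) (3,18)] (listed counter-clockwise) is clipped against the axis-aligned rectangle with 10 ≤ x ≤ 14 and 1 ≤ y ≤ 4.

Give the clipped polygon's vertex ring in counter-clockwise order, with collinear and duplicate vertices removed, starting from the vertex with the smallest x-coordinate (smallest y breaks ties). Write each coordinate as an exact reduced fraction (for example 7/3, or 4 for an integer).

1. After x ≥ 10: [(10,12/11) (16,0) (18,9) (16,18) (12,19) (10,169/9)]
2. After x ≤ 14: [(10,12/11) (14,4/11) (14,37/2) (12,19) (10,169/9)]
3. After y ≥ 1: [(10,12/11) (21/2,1) (14,1) (14,37/2) (12,19) (10,169/9)]
4. After y ≤ 4: [(10,4) (10,12/11) (21/2,1) (14,1) (14,4)]
5. Canonical ring: [(10,12/11) (21/2,1) (14,1) (14,4) (10,4)]

Clipped polygon: [(10,12/11) (21/2,1) (14,1) (14,4) (10,4)]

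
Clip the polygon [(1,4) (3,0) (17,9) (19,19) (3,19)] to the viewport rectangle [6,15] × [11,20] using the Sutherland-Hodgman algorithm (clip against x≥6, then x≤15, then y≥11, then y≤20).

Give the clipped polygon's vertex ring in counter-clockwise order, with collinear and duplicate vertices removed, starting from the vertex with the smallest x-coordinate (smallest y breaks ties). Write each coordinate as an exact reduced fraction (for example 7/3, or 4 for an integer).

Clipped polygon: [(6,11) (15,11) (15,19) (6,19)]

1. After x ≥ 6: [(6,27/14) (17,9) (19,19) (6,19)]
2. After x ≤ 15: [(6,27/14) (15,54/7) (15,19) (6,19)]
3. After y ≥ 11: [(6,11) (15,11) (15,19) (6,19)]
4. After y ≤ 20: [(6,11) (15,11) (15,19) (6,19)]
5. Canonical ring: [(6,11) (15,11) (15,19) (6,19)]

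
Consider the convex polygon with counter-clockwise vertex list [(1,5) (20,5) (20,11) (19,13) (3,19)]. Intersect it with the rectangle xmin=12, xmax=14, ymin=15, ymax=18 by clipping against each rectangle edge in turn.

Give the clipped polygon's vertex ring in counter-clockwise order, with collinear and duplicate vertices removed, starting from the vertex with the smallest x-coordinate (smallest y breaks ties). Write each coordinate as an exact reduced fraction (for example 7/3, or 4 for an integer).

1. After x ≥ 12: [(12,5) (20,5) (20,11) (19,13) (12,125/8)]
2. After x ≤ 14: [(12,5) (14,5) (14,119/8) (12,125/8)]
3. After y ≥ 15: [(12,15) (41/3,15) (12,125/8)]
4. After y ≤ 18: [(12,15) (41/3,15) (12,125/8)]
5. Canonical ring: [(12,15) (41/3,15) (12,125/8)]

Clipped polygon: [(12,15) (41/3,15) (12,125/8)]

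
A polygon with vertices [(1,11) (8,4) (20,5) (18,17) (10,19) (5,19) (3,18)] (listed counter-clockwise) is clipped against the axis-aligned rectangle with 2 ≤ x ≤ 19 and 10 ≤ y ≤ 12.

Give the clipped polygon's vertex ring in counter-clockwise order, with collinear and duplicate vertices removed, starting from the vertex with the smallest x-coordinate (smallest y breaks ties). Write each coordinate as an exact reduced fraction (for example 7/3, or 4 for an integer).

1. After x ≥ 2: [(2,29/2) (2,10) (8,4) (20,5) (18,17) (10,19) (5,19) (3,18)]
2. After x ≤ 19: [(2,29/2) (2,10) (8,4) (19,59/12) (19,11) (18,17) (10,19) (5,19) (3,18)]
3. After y ≥ 10: [(2,29/2) (2,10) (2,10) (19,10) (19,11) (18,17) (10,19) (5,19) (3,18)]
4. After y ≤ 12: [(2,12) (2,10) (2,10) (19,10) (19,11) (113/6,12)]
5. Canonical ring: [(2,10) (19,10) (19,11) (113/6,12) (2,12)]

Clipped polygon: [(2,10) (19,10) (19,11) (113/6,12) (2,12)]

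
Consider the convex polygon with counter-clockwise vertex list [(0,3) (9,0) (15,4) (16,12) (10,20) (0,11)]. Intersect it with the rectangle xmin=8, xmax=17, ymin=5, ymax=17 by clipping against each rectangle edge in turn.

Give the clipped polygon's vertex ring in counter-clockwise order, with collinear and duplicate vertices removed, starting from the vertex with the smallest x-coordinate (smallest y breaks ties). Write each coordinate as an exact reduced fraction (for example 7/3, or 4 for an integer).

1. After x ≥ 8: [(8,1/3) (9,0) (15,4) (16,12) (10,20) (8,91/5)]
2. After x ≤ 17: [(8,1/3) (9,0) (15,4) (16,12) (10,20) (8,91/5)]
3. After y ≥ 5: [(8,5) (121/8,5) (16,12) (10,20) (8,91/5)]
4. After y ≤ 17: [(8,17) (8,5) (121/8,5) (16,12) (49/4,17)]
5. Canonical ring: [(8,5) (121/8,5) (16,12) (49/4,17) (8,17)]

Clipped polygon: [(8,5) (121/8,5) (16,12) (49/4,17) (8,17)]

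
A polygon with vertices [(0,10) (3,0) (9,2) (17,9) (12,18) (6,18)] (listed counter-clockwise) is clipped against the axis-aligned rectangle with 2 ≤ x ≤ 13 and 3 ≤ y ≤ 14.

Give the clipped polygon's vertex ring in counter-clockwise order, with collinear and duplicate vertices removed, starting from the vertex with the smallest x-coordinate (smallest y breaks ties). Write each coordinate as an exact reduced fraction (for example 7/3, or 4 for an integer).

Clipped polygon: [(2,10/3) (21/10,3) (71/7,3) (13,11/2) (13,14) (3,14) (2,38/3)]

1. After x ≥ 2: [(2,38/3) (2,10/3) (3,0) (9,2) (17,9) (12,18) (6,18)]
2. After x ≤ 13: [(2,38/3) (2,10/3) (3,0) (9,2) (13,11/2) (13,81/5) (12,18) (6,18)]
3. After y ≥ 3: [(2,38/3) (2,10/3) (21/10,3) (71/7,3) (13,11/2) (13,81/5) (12,18) (6,18)]
4. After y ≤ 14: [(3,14) (2,38/3) (2,10/3) (21/10,3) (71/7,3) (13,11/2) (13,14)]
5. Canonical ring: [(2,10/3) (21/10,3) (71/7,3) (13,11/2) (13,14) (3,14) (2,38/3)]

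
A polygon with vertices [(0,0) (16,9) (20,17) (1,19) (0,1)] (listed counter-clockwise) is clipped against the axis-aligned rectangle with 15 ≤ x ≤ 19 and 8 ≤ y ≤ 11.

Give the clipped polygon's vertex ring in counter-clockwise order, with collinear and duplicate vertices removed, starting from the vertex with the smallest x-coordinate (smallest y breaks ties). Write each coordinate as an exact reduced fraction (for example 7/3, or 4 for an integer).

1. After x ≥ 15: [(15,135/16) (16,9) (20,17) (15,333/19)]
2. After x ≤ 19: [(15,135/16) (16,9) (19,15) (19,325/19) (15,333/19)]
3. After y ≥ 8: [(15,135/16) (16,9) (19,15) (19,325/19) (15,333/19)]
4. After y ≤ 11: [(15,11) (15,135/16) (16,9) (17,11)]
5. Canonical ring: [(15,135/16) (16,9) (17,11) (15,11)]

Clipped polygon: [(15,135/16) (16,9) (17,11) (15,11)]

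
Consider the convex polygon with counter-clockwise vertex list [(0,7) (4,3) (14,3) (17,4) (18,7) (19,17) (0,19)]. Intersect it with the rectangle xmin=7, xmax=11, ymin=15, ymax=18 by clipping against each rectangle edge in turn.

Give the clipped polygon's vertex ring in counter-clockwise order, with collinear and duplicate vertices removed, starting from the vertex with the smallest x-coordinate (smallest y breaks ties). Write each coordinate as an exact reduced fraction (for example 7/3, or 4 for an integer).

1. After x ≥ 7: [(7,3) (14,3) (17,4) (18,7) (19,17) (7,347/19)]
2. After x ≤ 11: [(7,3) (11,3) (11,339/19) (7,347/19)]
3. After y ≥ 15: [(7,15) (11,15) (11,339/19) (7,347/19)]
4. After y ≤ 18: [(7,18) (7,15) (11,15) (11,339/19) (19/2,18)]
5. Canonical ring: [(7,15) (11,15) (11,339/19) (19/2,18) (7,18)]

Clipped polygon: [(7,15) (11,15) (11,339/19) (19/2,18) (7,18)]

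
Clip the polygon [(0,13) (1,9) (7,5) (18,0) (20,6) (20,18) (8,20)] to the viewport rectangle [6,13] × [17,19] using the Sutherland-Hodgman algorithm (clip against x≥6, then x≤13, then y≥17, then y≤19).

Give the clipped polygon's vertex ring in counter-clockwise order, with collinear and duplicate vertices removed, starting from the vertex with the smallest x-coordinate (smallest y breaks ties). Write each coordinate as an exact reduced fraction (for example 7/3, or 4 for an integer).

Clipped polygon: [(6,17) (13,17) (13,19) (48/7,19) (6,73/4)]

1. After x ≥ 6: [(6,73/4) (6,17/3) (7,5) (18,0) (20,6) (20,18) (8,20)]
2. After x ≤ 13: [(6,73/4) (6,17/3) (7,5) (13,25/11) (13,115/6) (8,20)]
3. After y ≥ 17: [(6,73/4) (6,17) (13,17) (13,115/6) (8,20)]
4. After y ≤ 19: [(48/7,19) (6,73/4) (6,17) (13,17) (13,19)]
5. Canonical ring: [(6,17) (13,17) (13,19) (48/7,19) (6,73/4)]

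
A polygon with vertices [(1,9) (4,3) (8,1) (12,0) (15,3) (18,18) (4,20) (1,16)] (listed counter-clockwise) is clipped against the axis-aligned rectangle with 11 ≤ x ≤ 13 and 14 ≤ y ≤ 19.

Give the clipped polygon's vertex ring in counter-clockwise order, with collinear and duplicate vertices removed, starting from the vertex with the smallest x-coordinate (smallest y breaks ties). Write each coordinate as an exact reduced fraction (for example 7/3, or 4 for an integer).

1. After x ≥ 11: [(11,1/4) (12,0) (15,3) (18,18) (11,19)]
2. After x ≤ 13: [(11,1/4) (12,0) (13,1) (13,131/7) (11,19)]
3. After y ≥ 14: [(11,14) (13,14) (13,131/7) (11,19)]
4. After y ≤ 19: [(11,14) (13,14) (13,131/7) (11,19)]
5. Canonical ring: [(11,14) (13,14) (13,131/7) (11,19)]

Clipped polygon: [(11,14) (13,14) (13,131/7) (11,19)]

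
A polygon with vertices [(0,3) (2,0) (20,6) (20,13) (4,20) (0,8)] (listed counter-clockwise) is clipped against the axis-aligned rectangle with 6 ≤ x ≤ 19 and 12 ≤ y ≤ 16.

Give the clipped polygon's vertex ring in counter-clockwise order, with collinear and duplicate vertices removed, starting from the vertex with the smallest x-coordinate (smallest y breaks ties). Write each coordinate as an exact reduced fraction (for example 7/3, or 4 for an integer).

Clipped polygon: [(6,12) (19,12) (19,215/16) (92/7,16) (6,16)]

1. After x ≥ 6: [(6,4/3) (20,6) (20,13) (6,153/8)]
2. After x ≤ 19: [(6,4/3) (19,17/3) (19,215/16) (6,153/8)]
3. After y ≥ 12: [(6,12) (19,12) (19,215/16) (6,153/8)]
4. After y ≤ 16: [(6,16) (6,12) (19,12) (19,215/16) (92/7,16)]
5. Canonical ring: [(6,12) (19,12) (19,215/16) (92/7,16) (6,16)]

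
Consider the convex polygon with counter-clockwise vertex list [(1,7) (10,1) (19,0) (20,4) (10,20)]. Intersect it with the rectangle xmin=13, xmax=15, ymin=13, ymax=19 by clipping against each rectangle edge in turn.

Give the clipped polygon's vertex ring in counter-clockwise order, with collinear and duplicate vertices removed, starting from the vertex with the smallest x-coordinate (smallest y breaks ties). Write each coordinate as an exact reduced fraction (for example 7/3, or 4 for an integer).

1. After x ≥ 13: [(13,2/3) (19,0) (20,4) (13,76/5)]
2. After x ≤ 15: [(13,2/3) (15,4/9) (15,12) (13,76/5)]
3. After y ≥ 13: [(13,13) (115/8,13) (13,76/5)]
4. After y ≤ 19: [(13,13) (115/8,13) (13,76/5)]
5. Canonical ring: [(13,13) (115/8,13) (13,76/5)]

Clipped polygon: [(13,13) (115/8,13) (13,76/5)]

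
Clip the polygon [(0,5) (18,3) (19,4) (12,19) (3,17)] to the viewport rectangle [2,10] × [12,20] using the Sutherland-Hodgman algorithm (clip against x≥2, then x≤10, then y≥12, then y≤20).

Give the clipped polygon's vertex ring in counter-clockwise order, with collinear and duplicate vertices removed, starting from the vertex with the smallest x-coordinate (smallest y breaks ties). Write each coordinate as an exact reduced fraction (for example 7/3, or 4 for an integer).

Clipped polygon: [(2,12) (10,12) (10,167/9) (3,17) (2,13)]

1. After x ≥ 2: [(2,13) (2,43/9) (18,3) (19,4) (12,19) (3,17)]
2. After x ≤ 10: [(2,13) (2,43/9) (10,35/9) (10,167/9) (3,17)]
3. After y ≥ 12: [(2,13) (2,12) (10,12) (10,167/9) (3,17)]
4. After y ≤ 20: [(2,13) (2,12) (10,12) (10,167/9) (3,17)]
5. Canonical ring: [(2,12) (10,12) (10,167/9) (3,17) (2,13)]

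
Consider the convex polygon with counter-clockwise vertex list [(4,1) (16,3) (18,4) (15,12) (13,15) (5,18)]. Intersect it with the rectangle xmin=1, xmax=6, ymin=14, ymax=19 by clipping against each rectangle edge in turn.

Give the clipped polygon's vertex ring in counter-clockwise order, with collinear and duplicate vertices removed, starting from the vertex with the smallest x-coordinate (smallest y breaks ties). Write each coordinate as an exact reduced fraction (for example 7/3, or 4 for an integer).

1. After x ≥ 1: [(4,1) (16,3) (18,4) (15,12) (13,15) (5,18)]
2. After x ≤ 6: [(4,1) (6,4/3) (6,141/8) (5,18)]
3. After y ≥ 14: [(81/17,14) (6,14) (6,141/8) (5,18)]
4. After y ≤ 19: [(81/17,14) (6,14) (6,141/8) (5,18)]
5. Canonical ring: [(81/17,14) (6,14) (6,141/8) (5,18)]

Clipped polygon: [(81/17,14) (6,14) (6,141/8) (5,18)]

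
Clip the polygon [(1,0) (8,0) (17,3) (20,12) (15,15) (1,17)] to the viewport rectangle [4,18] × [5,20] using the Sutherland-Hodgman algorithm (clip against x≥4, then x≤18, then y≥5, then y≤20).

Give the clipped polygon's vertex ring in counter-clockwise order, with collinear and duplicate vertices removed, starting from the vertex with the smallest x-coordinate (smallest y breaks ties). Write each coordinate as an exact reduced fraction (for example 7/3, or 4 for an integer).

Clipped polygon: [(4,5) (53/3,5) (18,6) (18,66/5) (15,15) (4,116/7)]

1. After x ≥ 4: [(4,0) (8,0) (17,3) (20,12) (15,15) (4,116/7)]
2. After x ≤ 18: [(4,0) (8,0) (17,3) (18,6) (18,66/5) (15,15) (4,116/7)]
3. After y ≥ 5: [(4,5) (53/3,5) (18,6) (18,66/5) (15,15) (4,116/7)]
4. After y ≤ 20: [(4,5) (53/3,5) (18,6) (18,66/5) (15,15) (4,116/7)]
5. Canonical ring: [(4,5) (53/3,5) (18,6) (18,66/5) (15,15) (4,116/7)]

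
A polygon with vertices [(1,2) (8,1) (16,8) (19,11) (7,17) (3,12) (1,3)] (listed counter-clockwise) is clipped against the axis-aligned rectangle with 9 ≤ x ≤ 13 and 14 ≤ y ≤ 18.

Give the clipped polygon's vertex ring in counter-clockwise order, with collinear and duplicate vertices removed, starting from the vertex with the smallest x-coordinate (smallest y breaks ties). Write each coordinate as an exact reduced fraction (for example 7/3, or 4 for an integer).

1. After x ≥ 9: [(9,15/8) (16,8) (19,11) (9,16)]
2. After x ≤ 13: [(9,15/8) (13,43/8) (13,14) (9,16)]
3. After y ≥ 14: [(9,14) (13,14) (13,14) (9,16)]
4. After y ≤ 18: [(9,14) (13,14) (13,14) (9,16)]
5. Canonical ring: [(9,14) (13,14) (9,16)]

Clipped polygon: [(9,14) (13,14) (9,16)]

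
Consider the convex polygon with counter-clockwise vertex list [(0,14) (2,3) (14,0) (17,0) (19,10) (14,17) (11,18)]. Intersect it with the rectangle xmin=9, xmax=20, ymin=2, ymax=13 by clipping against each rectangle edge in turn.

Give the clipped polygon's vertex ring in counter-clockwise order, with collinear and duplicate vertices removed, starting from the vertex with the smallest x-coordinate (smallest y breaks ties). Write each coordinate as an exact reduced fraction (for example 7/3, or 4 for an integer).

Clipped polygon: [(9,2) (87/5,2) (19,10) (118/7,13) (9,13)]

1. After x ≥ 9: [(9,190/11) (9,5/4) (14,0) (17,0) (19,10) (14,17) (11,18)]
2. After x ≤ 20: [(9,190/11) (9,5/4) (14,0) (17,0) (19,10) (14,17) (11,18)]
3. After y ≥ 2: [(9,190/11) (9,2) (87/5,2) (19,10) (14,17) (11,18)]
4. After y ≤ 13: [(9,13) (9,2) (87/5,2) (19,10) (118/7,13)]
5. Canonical ring: [(9,2) (87/5,2) (19,10) (118/7,13) (9,13)]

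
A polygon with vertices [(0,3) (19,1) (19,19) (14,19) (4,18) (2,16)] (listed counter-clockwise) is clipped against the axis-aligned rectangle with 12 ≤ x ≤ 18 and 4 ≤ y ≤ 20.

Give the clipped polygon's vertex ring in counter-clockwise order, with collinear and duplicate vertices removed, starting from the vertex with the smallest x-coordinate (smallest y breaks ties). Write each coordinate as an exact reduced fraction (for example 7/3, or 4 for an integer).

1. After x ≥ 12: [(12,33/19) (19,1) (19,19) (14,19) (12,94/5)]
2. After x ≤ 18: [(12,33/19) (18,21/19) (18,19) (14,19) (12,94/5)]
3. After y ≥ 4: [(12,4) (18,4) (18,19) (14,19) (12,94/5)]
4. After y ≤ 20: [(12,4) (18,4) (18,19) (14,19) (12,94/5)]
5. Canonical ring: [(12,4) (18,4) (18,19) (14,19) (12,94/5)]

Clipped polygon: [(12,4) (18,4) (18,19) (14,19) (12,94/5)]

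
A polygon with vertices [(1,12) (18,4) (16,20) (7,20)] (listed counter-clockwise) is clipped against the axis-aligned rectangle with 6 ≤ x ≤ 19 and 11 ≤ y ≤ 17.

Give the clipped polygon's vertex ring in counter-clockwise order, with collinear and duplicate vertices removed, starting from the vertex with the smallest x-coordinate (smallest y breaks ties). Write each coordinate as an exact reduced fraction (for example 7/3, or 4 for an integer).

Clipped polygon: [(6,11) (137/8,11) (131/8,17) (6,17)]

1. After x ≥ 6: [(6,56/3) (6,164/17) (18,4) (16,20) (7,20)]
2. After x ≤ 19: [(6,56/3) (6,164/17) (18,4) (16,20) (7,20)]
3. After y ≥ 11: [(6,56/3) (6,11) (137/8,11) (16,20) (7,20)]
4. After y ≤ 17: [(6,17) (6,11) (137/8,11) (131/8,17)]
5. Canonical ring: [(6,11) (137/8,11) (131/8,17) (6,17)]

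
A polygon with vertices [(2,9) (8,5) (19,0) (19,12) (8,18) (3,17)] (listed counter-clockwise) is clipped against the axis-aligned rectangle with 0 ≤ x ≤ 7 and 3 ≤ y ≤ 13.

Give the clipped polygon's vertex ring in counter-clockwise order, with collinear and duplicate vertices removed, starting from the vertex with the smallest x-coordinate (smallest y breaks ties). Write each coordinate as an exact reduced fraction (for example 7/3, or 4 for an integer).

1. After x ≥ 0: [(2,9) (8,5) (19,0) (19,12) (8,18) (3,17)]
2. After x ≤ 7: [(2,9) (7,17/3) (7,89/5) (3,17)]
3. After y ≥ 3: [(2,9) (7,17/3) (7,89/5) (3,17)]
4. After y ≤ 13: [(5/2,13) (2,9) (7,17/3) (7,13)]
5. Canonical ring: [(2,9) (7,17/3) (7,13) (5/2,13)]

Clipped polygon: [(2,9) (7,17/3) (7,13) (5/2,13)]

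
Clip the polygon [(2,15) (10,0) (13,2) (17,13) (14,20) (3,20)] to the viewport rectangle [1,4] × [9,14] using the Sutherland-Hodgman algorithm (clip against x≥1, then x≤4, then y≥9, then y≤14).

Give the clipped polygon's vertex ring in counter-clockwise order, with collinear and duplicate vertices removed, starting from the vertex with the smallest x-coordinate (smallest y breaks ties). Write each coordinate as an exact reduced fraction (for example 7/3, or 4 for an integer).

1. After x ≥ 1: [(2,15) (10,0) (13,2) (17,13) (14,20) (3,20)]
2. After x ≤ 4: [(2,15) (4,45/4) (4,20) (3,20)]
3. After y ≥ 9: [(2,15) (4,45/4) (4,20) (3,20)]
4. After y ≤ 14: [(38/15,14) (4,45/4) (4,14)]
5. Canonical ring: [(38/15,14) (4,45/4) (4,14)]

Clipped polygon: [(38/15,14) (4,45/4) (4,14)]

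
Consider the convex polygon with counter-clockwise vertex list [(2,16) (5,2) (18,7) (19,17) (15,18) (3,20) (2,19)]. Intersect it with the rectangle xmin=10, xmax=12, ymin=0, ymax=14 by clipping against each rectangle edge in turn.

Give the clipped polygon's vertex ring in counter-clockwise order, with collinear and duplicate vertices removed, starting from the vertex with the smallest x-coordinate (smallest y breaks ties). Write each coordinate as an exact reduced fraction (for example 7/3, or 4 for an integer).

1. After x ≥ 10: [(10,51/13) (18,7) (19,17) (15,18) (10,113/6)]
2. After x ≤ 12: [(10,51/13) (12,61/13) (12,37/2) (10,113/6)]
3. After y ≥ 0: [(10,51/13) (12,61/13) (12,37/2) (10,113/6)]
4. After y ≤ 14: [(10,14) (10,51/13) (12,61/13) (12,14)]
5. Canonical ring: [(10,51/13) (12,61/13) (12,14) (10,14)]

Clipped polygon: [(10,51/13) (12,61/13) (12,14) (10,14)]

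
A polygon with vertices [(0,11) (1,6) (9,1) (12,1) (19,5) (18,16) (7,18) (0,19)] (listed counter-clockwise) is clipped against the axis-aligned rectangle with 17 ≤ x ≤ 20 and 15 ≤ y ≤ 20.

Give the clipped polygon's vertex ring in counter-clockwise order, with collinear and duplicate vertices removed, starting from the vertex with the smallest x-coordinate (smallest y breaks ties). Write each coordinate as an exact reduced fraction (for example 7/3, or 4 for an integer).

Clipped polygon: [(17,15) (199/11,15) (18,16) (17,178/11)]

1. After x ≥ 17: [(17,27/7) (19,5) (18,16) (17,178/11)]
2. After x ≤ 20: [(17,27/7) (19,5) (18,16) (17,178/11)]
3. After y ≥ 15: [(17,15) (199/11,15) (18,16) (17,178/11)]
4. After y ≤ 20: [(17,15) (199/11,15) (18,16) (17,178/11)]
5. Canonical ring: [(17,15) (199/11,15) (18,16) (17,178/11)]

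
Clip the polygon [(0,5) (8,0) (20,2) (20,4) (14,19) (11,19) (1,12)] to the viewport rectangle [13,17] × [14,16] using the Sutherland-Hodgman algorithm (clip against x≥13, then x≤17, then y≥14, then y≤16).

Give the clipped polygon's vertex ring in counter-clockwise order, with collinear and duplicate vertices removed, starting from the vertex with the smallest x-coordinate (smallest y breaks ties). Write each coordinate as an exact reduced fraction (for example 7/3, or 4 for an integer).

1. After x ≥ 13: [(13,5/6) (20,2) (20,4) (14,19) (13,19)]
2. After x ≤ 17: [(13,5/6) (17,3/2) (17,23/2) (14,19) (13,19)]
3. After y ≥ 14: [(13,14) (16,14) (14,19) (13,19)]
4. After y ≤ 16: [(13,16) (13,14) (16,14) (76/5,16)]
5. Canonical ring: [(13,14) (16,14) (76/5,16) (13,16)]

Clipped polygon: [(13,14) (16,14) (76/5,16) (13,16)]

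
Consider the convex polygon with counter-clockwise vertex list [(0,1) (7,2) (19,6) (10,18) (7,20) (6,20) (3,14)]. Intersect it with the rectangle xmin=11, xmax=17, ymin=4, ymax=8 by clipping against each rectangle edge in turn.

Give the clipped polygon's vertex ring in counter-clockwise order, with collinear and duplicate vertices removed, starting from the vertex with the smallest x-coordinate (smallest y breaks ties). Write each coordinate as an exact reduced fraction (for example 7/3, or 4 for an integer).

1. After x ≥ 11: [(11,10/3) (19,6) (11,50/3)]
2. After x ≤ 17: [(11,10/3) (17,16/3) (17,26/3) (11,50/3)]
3. After y ≥ 4: [(11,4) (13,4) (17,16/3) (17,26/3) (11,50/3)]
4. After y ≤ 8: [(11,8) (11,4) (13,4) (17,16/3) (17,8)]
5. Canonical ring: [(11,4) (13,4) (17,16/3) (17,8) (11,8)]

Clipped polygon: [(11,4) (13,4) (17,16/3) (17,8) (11,8)]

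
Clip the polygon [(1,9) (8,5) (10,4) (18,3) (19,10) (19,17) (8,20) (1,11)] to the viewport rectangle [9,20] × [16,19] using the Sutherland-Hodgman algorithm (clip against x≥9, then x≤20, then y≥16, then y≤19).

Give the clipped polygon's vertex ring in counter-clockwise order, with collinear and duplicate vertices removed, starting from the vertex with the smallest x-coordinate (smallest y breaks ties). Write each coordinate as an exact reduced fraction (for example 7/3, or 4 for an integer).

1. After x ≥ 9: [(9,9/2) (10,4) (18,3) (19,10) (19,17) (9,217/11)]
2. After x ≤ 20: [(9,9/2) (10,4) (18,3) (19,10) (19,17) (9,217/11)]
3. After y ≥ 16: [(9,16) (19,16) (19,17) (9,217/11)]
4. After y ≤ 19: [(9,19) (9,16) (19,16) (19,17) (35/3,19)]
5. Canonical ring: [(9,16) (19,16) (19,17) (35/3,19) (9,19)]

Clipped polygon: [(9,16) (19,16) (19,17) (35/3,19) (9,19)]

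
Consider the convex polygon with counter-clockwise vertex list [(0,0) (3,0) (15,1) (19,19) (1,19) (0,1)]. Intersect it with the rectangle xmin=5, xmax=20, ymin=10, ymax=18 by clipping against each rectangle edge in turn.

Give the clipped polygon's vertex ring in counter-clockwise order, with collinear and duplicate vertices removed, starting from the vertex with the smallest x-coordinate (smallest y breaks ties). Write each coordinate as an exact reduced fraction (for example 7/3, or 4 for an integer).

Clipped polygon: [(5,10) (17,10) (169/9,18) (5,18)]

1. After x ≥ 5: [(5,1/6) (15,1) (19,19) (5,19)]
2. After x ≤ 20: [(5,1/6) (15,1) (19,19) (5,19)]
3. After y ≥ 10: [(5,10) (17,10) (19,19) (5,19)]
4. After y ≤ 18: [(5,18) (5,10) (17,10) (169/9,18)]
5. Canonical ring: [(5,10) (17,10) (169/9,18) (5,18)]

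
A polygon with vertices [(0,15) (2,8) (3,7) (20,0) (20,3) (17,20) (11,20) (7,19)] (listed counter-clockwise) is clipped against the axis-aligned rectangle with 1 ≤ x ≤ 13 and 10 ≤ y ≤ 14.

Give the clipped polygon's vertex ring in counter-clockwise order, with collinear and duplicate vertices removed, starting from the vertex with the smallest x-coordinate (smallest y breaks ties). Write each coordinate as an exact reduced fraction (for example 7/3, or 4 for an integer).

1. After x ≥ 1: [(1,109/7) (1,23/2) (2,8) (3,7) (20,0) (20,3) (17,20) (11,20) (7,19)]
2. After x ≤ 13: [(1,109/7) (1,23/2) (2,8) (3,7) (13,49/17) (13,20) (11,20) (7,19)]
3. After y ≥ 10: [(1,109/7) (1,23/2) (10/7,10) (13,10) (13,20) (11,20) (7,19)]
4. After y ≤ 14: [(1,14) (1,23/2) (10/7,10) (13,10) (13,14)]
5. Canonical ring: [(1,23/2) (10/7,10) (13,10) (13,14) (1,14)]

Clipped polygon: [(1,23/2) (10/7,10) (13,10) (13,14) (1,14)]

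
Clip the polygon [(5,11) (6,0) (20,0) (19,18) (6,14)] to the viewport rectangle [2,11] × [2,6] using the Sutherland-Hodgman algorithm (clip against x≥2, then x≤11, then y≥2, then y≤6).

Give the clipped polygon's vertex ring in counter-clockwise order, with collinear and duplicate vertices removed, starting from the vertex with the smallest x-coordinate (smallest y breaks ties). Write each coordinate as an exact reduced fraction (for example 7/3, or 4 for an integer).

1. After x ≥ 2: [(5,11) (6,0) (20,0) (19,18) (6,14)]
2. After x ≤ 11: [(5,11) (6,0) (11,0) (11,202/13) (6,14)]
3. After y ≥ 2: [(5,11) (64/11,2) (11,2) (11,202/13) (6,14)]
4. After y ≤ 6: [(60/11,6) (64/11,2) (11,2) (11,6)]
5. Canonical ring: [(60/11,6) (64/11,2) (11,2) (11,6)]

Clipped polygon: [(60/11,6) (64/11,2) (11,2) (11,6)]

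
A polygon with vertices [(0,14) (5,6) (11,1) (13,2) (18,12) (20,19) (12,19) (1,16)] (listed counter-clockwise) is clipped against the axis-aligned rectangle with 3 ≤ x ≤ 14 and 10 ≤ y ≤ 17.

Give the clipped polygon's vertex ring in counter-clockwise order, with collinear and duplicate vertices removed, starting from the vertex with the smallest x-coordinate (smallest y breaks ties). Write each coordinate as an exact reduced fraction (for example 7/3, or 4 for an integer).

1. After x ≥ 3: [(3,46/5) (5,6) (11,1) (13,2) (18,12) (20,19) (12,19) (3,182/11)]
2. After x ≤ 14: [(3,46/5) (5,6) (11,1) (13,2) (14,4) (14,19) (12,19) (3,182/11)]
3. After y ≥ 10: [(3,10) (14,10) (14,19) (12,19) (3,182/11)]
4. After y ≤ 17: [(3,10) (14,10) (14,17) (14/3,17) (3,182/11)]
5. Canonical ring: [(3,10) (14,10) (14,17) (14/3,17) (3,182/11)]

Clipped polygon: [(3,10) (14,10) (14,17) (14/3,17) (3,182/11)]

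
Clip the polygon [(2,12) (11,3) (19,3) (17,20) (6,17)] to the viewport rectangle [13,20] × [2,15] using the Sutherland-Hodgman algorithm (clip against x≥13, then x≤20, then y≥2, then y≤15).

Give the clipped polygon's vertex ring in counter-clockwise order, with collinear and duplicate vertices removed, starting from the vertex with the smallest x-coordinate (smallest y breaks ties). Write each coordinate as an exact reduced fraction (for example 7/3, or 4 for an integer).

Clipped polygon: [(13,3) (19,3) (299/17,15) (13,15)]

1. After x ≥ 13: [(13,3) (19,3) (17,20) (13,208/11)]
2. After x ≤ 20: [(13,3) (19,3) (17,20) (13,208/11)]
3. After y ≥ 2: [(13,3) (19,3) (17,20) (13,208/11)]
4. After y ≤ 15: [(13,15) (13,3) (19,3) (299/17,15)]
5. Canonical ring: [(13,3) (19,3) (299/17,15) (13,15)]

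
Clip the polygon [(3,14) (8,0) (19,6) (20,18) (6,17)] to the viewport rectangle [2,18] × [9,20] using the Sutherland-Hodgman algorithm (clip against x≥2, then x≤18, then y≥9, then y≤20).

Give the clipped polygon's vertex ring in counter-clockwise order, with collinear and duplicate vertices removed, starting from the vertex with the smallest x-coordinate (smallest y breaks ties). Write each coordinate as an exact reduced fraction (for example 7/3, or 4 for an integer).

Clipped polygon: [(3,14) (67/14,9) (18,9) (18,125/7) (6,17)]

1. After x ≥ 2: [(3,14) (8,0) (19,6) (20,18) (6,17)]
2. After x ≤ 18: [(3,14) (8,0) (18,60/11) (18,125/7) (6,17)]
3. After y ≥ 9: [(3,14) (67/14,9) (18,9) (18,125/7) (6,17)]
4. After y ≤ 20: [(3,14) (67/14,9) (18,9) (18,125/7) (6,17)]
5. Canonical ring: [(3,14) (67/14,9) (18,9) (18,125/7) (6,17)]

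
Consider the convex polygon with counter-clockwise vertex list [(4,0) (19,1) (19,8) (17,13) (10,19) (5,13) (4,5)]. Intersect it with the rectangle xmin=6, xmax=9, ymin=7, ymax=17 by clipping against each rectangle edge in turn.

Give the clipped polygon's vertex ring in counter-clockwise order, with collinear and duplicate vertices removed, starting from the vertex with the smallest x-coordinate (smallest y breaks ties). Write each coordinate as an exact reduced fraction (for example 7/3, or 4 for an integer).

1. After x ≥ 6: [(6,2/15) (19,1) (19,8) (17,13) (10,19) (6,71/5)]
2. After x ≤ 9: [(6,2/15) (9,1/3) (9,89/5) (6,71/5)]
3. After y ≥ 7: [(6,7) (9,7) (9,89/5) (6,71/5)]
4. After y ≤ 17: [(6,7) (9,7) (9,17) (25/3,17) (6,71/5)]
5. Canonical ring: [(6,7) (9,7) (9,17) (25/3,17) (6,71/5)]

Clipped polygon: [(6,7) (9,7) (9,17) (25/3,17) (6,71/5)]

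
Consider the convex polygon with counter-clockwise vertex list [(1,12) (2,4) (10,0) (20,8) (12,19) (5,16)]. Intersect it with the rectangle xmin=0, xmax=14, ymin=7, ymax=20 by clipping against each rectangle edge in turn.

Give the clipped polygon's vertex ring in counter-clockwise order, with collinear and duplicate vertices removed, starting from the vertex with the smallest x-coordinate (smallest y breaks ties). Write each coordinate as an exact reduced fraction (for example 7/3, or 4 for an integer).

1. After x ≥ 0: [(1,12) (2,4) (10,0) (20,8) (12,19) (5,16)]
2. After x ≤ 14: [(1,12) (2,4) (10,0) (14,16/5) (14,65/4) (12,19) (5,16)]
3. After y ≥ 7: [(1,12) (13/8,7) (14,7) (14,65/4) (12,19) (5,16)]
4. After y ≤ 20: [(1,12) (13/8,7) (14,7) (14,65/4) (12,19) (5,16)]
5. Canonical ring: [(1,12) (13/8,7) (14,7) (14,65/4) (12,19) (5,16)]

Clipped polygon: [(1,12) (13/8,7) (14,7) (14,65/4) (12,19) (5,16)]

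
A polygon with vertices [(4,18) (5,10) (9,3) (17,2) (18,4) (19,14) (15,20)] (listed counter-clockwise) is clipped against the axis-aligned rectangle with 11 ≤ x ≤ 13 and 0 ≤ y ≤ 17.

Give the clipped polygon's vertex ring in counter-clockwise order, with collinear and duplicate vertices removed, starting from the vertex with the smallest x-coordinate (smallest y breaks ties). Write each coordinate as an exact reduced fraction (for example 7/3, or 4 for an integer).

1. After x ≥ 11: [(11,212/11) (11,11/4) (17,2) (18,4) (19,14) (15,20)]
2. After x ≤ 13: [(13,216/11) (11,212/11) (11,11/4) (13,5/2)]
3. After y ≥ 0: [(13,216/11) (11,212/11) (11,11/4) (13,5/2)]
4. After y ≤ 17: [(13,17) (11,17) (11,11/4) (13,5/2)]
5. Canonical ring: [(11,11/4) (13,5/2) (13,17) (11,17)]

Clipped polygon: [(11,11/4) (13,5/2) (13,17) (11,17)]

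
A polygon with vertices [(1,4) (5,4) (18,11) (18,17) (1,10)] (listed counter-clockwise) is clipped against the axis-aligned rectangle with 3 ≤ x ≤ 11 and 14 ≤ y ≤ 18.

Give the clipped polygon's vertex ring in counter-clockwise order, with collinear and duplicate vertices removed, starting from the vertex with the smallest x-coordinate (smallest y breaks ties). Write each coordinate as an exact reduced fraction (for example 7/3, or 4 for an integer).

Clipped polygon: [(75/7,14) (11,14) (11,240/17)]

1. After x ≥ 3: [(3,4) (5,4) (18,11) (18,17) (3,184/17)]
2. After x ≤ 11: [(3,4) (5,4) (11,94/13) (11,240/17) (3,184/17)]
3. After y ≥ 14: [(11,14) (11,240/17) (75/7,14)]
4. After y ≤ 18: [(11,14) (11,240/17) (75/7,14)]
5. Canonical ring: [(75/7,14) (11,14) (11,240/17)]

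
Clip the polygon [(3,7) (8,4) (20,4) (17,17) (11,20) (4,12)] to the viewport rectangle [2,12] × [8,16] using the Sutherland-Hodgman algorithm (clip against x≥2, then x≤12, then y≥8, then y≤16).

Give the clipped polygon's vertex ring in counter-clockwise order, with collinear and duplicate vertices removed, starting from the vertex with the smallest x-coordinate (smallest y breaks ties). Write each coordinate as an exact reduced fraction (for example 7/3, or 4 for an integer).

1. After x ≥ 2: [(3,7) (8,4) (20,4) (17,17) (11,20) (4,12)]
2. After x ≤ 12: [(3,7) (8,4) (12,4) (12,39/2) (11,20) (4,12)]
3. After y ≥ 8: [(16/5,8) (12,8) (12,39/2) (11,20) (4,12)]
4. After y ≤ 16: [(16/5,8) (12,8) (12,16) (15/2,16) (4,12)]
5. Canonical ring: [(16/5,8) (12,8) (12,16) (15/2,16) (4,12)]

Clipped polygon: [(16/5,8) (12,8) (12,16) (15/2,16) (4,12)]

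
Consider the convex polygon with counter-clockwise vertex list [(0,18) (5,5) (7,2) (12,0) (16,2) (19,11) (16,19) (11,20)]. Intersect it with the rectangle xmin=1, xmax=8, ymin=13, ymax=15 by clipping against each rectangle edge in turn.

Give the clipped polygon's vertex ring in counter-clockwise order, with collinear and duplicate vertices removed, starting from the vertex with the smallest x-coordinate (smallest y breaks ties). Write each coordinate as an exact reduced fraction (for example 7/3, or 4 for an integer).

Clipped polygon: [(15/13,15) (25/13,13) (8,13) (8,15)]

1. After x ≥ 1: [(1,200/11) (1,77/5) (5,5) (7,2) (12,0) (16,2) (19,11) (16,19) (11,20)]
2. After x ≤ 8: [(8,214/11) (1,200/11) (1,77/5) (5,5) (7,2) (8,8/5)]
3. After y ≥ 13: [(8,13) (8,214/11) (1,200/11) (1,77/5) (25/13,13)]
4. After y ≤ 15: [(8,13) (8,15) (15/13,15) (25/13,13)]
5. Canonical ring: [(15/13,15) (25/13,13) (8,13) (8,15)]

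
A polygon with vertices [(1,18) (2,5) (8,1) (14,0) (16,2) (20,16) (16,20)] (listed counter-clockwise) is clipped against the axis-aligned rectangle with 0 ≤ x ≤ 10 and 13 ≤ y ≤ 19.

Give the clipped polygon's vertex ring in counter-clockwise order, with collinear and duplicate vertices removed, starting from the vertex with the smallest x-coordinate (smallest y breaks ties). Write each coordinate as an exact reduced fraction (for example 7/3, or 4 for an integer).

1. After x ≥ 0: [(1,18) (2,5) (8,1) (14,0) (16,2) (20,16) (16,20)]
2. After x ≤ 10: [(10,96/5) (1,18) (2,5) (8,1) (10,2/3)]
3. After y ≥ 13: [(10,13) (10,96/5) (1,18) (18/13,13)]
4. After y ≤ 19: [(10,13) (10,19) (17/2,19) (1,18) (18/13,13)]
5. Canonical ring: [(1,18) (18/13,13) (10,13) (10,19) (17/2,19)]

Clipped polygon: [(1,18) (18/13,13) (10,13) (10,19) (17/2,19)]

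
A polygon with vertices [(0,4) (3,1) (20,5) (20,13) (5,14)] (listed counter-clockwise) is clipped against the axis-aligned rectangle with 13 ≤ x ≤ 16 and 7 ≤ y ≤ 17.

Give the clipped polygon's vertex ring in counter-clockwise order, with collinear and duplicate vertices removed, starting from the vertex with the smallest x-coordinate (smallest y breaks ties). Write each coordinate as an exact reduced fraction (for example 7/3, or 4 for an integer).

Clipped polygon: [(13,7) (16,7) (16,199/15) (13,202/15)]

1. After x ≥ 13: [(13,57/17) (20,5) (20,13) (13,202/15)]
2. After x ≤ 16: [(13,57/17) (16,69/17) (16,199/15) (13,202/15)]
3. After y ≥ 7: [(13,7) (16,7) (16,199/15) (13,202/15)]
4. After y ≤ 17: [(13,7) (16,7) (16,199/15) (13,202/15)]
5. Canonical ring: [(13,7) (16,7) (16,199/15) (13,202/15)]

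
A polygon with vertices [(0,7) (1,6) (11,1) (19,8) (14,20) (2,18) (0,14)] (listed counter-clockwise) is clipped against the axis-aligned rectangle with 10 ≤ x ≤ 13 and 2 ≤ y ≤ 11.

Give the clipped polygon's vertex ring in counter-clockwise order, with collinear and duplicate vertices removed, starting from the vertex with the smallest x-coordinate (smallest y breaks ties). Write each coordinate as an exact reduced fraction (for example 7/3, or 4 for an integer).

Clipped polygon: [(10,2) (85/7,2) (13,11/4) (13,11) (10,11)]

1. After x ≥ 10: [(10,3/2) (11,1) (19,8) (14,20) (10,58/3)]
2. After x ≤ 13: [(10,3/2) (11,1) (13,11/4) (13,119/6) (10,58/3)]
3. After y ≥ 2: [(10,2) (85/7,2) (13,11/4) (13,119/6) (10,58/3)]
4. After y ≤ 11: [(10,11) (10,2) (85/7,2) (13,11/4) (13,11)]
5. Canonical ring: [(10,2) (85/7,2) (13,11/4) (13,11) (10,11)]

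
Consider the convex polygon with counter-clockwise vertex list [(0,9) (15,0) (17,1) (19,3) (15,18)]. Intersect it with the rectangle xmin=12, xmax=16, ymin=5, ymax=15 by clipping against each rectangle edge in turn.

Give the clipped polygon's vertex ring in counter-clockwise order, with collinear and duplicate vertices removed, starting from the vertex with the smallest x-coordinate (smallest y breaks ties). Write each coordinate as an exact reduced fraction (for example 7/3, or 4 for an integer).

1. After x ≥ 12: [(12,81/5) (12,9/5) (15,0) (17,1) (19,3) (15,18)]
2. After x ≤ 16: [(12,81/5) (12,9/5) (15,0) (16,1/2) (16,57/4) (15,18)]
3. After y ≥ 5: [(12,81/5) (12,5) (16,5) (16,57/4) (15,18)]
4. After y ≤ 15: [(12,15) (12,5) (16,5) (16,57/4) (79/5,15)]
5. Canonical ring: [(12,5) (16,5) (16,57/4) (79/5,15) (12,15)]

Clipped polygon: [(12,5) (16,5) (16,57/4) (79/5,15) (12,15)]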